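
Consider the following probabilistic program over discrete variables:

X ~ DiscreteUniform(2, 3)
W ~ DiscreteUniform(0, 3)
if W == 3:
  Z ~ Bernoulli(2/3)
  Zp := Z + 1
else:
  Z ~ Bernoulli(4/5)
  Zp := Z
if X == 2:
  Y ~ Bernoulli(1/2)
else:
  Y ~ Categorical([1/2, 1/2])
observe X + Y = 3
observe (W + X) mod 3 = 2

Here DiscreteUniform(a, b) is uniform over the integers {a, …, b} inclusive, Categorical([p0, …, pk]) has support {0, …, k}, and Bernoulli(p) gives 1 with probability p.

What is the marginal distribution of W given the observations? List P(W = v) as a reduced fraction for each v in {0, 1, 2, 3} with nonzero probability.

Enumerate traces; 6 have nonzero weight after conditioning:
  (X=2, W=0, Z=0, Y=1) weight 1/80
  (X=2, W=0, Z=1, Y=1) weight 1/20
  (X=2, W=3, Z=0, Y=1) weight 1/48
  (X=2, W=3, Z=1, Y=1) weight 1/24
  (X=3, W=2, Z=0, Y=0) weight 1/80
  (X=3, W=2, Z=1, Y=0) weight 1/20
Group by W:
  weight(W=0) = 1/16
  weight(W=2) = 1/16
  weight(W=3) = 1/16
Total weight = 1/16 + 1/16 + 1/16 = 3/16
P(W=0 | obs) = 1/16 / 3/16 = 1/3
P(W=2 | obs) = 1/16 / 3/16 = 1/3
P(W=3 | obs) = 1/16 / 3/16 = 1/3

P(W=0) = 1/3, P(W=2) = 1/3, P(W=3) = 1/3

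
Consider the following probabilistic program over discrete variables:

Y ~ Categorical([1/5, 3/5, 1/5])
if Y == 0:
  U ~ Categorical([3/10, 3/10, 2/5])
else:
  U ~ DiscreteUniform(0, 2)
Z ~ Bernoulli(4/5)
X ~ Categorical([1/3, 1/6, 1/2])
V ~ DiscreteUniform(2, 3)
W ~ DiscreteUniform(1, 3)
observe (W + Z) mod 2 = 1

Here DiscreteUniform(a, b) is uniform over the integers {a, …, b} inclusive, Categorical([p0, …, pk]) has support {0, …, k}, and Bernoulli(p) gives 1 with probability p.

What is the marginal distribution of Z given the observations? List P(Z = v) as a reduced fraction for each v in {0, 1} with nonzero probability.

P(Z=0) = 1/3, P(Z=1) = 2/3

Enumerate traces; 162 have nonzero weight after conditioning:
  (Y=0, U=0, Z=0, X=0, V=2, W=1) weight 1/1500
  (Y=0, U=0, Z=0, X=0, V=2, W=3) weight 1/1500
  (Y=0, U=0, Z=0, X=0, V=3, W=1) weight 1/1500
  (Y=0, U=0, Z=0, X=0, V=3, W=3) weight 1/1500
  (Y=0, U=0, Z=0, X=1, V=2, W=1) weight 1/3000
  (Y=0, U=0, Z=0, X=1, V=2, W=3) weight 1/3000
  (Y=0, U=0, Z=0, X=1, V=3, W=1) weight 1/3000
  (Y=0, U=0, Z=0, X=1, V=3, W=3) weight 1/3000
  (Y=0, U=0, Z=1, X=0, V=2, W=2) weight 1/375
  … 153 more
Group by Z:
  weight(Z=0) = 2/15
  weight(Z=1) = 4/15
Total weight = 2/15 + 4/15 = 2/5
P(Z=0 | obs) = 2/15 / 2/5 = 1/3
P(Z=1 | obs) = 4/15 / 2/5 = 2/3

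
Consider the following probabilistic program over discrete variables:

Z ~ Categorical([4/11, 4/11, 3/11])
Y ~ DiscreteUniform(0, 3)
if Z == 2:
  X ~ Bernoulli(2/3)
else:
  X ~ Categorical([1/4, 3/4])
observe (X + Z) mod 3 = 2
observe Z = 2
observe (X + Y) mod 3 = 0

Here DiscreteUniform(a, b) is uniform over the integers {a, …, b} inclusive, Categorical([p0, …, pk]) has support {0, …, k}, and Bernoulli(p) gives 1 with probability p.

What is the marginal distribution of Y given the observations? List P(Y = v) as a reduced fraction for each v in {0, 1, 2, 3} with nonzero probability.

P(Y=0) = 1/2, P(Y=3) = 1/2

Enumerate traces; 2 have nonzero weight after conditioning:
  (Z=2, Y=0, X=0) weight 1/44
  (Z=2, Y=3, X=0) weight 1/44
Group by Y:
  weight(Y=0) = 1/44
  weight(Y=3) = 1/44
Total weight = 1/44 + 1/44 = 1/22
P(Y=0 | obs) = 1/44 / 1/22 = 1/2
P(Y=3 | obs) = 1/44 / 1/22 = 1/2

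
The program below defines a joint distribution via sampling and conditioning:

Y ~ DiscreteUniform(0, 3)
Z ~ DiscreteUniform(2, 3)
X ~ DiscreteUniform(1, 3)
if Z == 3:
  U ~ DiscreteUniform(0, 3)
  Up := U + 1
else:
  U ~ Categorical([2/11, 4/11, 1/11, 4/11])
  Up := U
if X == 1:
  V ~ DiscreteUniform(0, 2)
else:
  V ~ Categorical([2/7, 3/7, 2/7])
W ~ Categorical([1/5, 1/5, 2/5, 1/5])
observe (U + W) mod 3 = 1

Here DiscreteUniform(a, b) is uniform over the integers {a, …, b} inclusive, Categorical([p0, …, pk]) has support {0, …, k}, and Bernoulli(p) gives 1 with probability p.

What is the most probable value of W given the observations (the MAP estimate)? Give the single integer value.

Enumerate traces; 360 have nonzero weight after conditioning:
  (Y=0, Z=2, X=1, U=0, V=0, W=1) weight 1/1980
  (Y=0, Z=2, X=1, U=0, V=1, W=1) weight 1/1980
  (Y=0, Z=2, X=1, U=0, V=2, W=1) weight 1/1980
  (Y=0, Z=2, X=1, U=1, V=0, W=0) weight 1/990
  (Y=0, Z=2, X=1, U=1, V=0, W=3) weight 1/990
  (Y=0, Z=2, X=1, U=1, V=1, W=0) weight 1/990
  (Y=0, Z=2, X=1, U=1, V=1, W=3) weight 1/990
  (Y=0, Z=2, X=1, U=1, V=2, W=0) weight 1/990
  (Y=0, Z=2, X=1, U=2, V=0, W=2) weight 1/1980
  … 351 more
Group by W:
  weight(W=0) = 27/440
  weight(W=1) = 23/220
  weight(W=2) = 3/44
  weight(W=3) = 27/440
Total weight = 27/440 + 23/220 + 3/44 + 27/440 = 13/44
P(W=0 | obs) = 27/440 / 13/44 = 27/130
P(W=1 | obs) = 23/220 / 13/44 = 23/65
P(W=2 | obs) = 3/44 / 13/44 = 3/13
P(W=3 | obs) = 27/440 / 13/44 = 27/130
argmax = 1

argmax_v P(W = v | obs) = 1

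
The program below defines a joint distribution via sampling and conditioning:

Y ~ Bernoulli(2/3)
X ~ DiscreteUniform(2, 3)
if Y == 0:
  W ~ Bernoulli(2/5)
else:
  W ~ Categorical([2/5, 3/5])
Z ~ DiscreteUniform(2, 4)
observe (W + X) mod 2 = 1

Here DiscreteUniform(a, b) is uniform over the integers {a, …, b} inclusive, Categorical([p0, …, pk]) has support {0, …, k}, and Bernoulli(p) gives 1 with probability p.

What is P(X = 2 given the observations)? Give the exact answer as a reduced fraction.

P(X = 2 | obs) = 8/15

Enumerate traces; 12 have nonzero weight after conditioning:
  (Y=0, X=2, W=1, Z=2) weight 1/45
  (Y=0, X=2, W=1, Z=3) weight 1/45
  (Y=0, X=2, W=1, Z=4) weight 1/45
  (Y=0, X=3, W=0, Z=2) weight 1/30
  (Y=0, X=3, W=0, Z=3) weight 1/30
  (Y=0, X=3, W=0, Z=4) weight 1/30
  (Y=1, X=2, W=1, Z=2) weight 1/15
  (Y=1, X=2, W=1, Z=3) weight 1/15
  … 4 more
Group by X:
  weight(X=2) = 4/15
  weight(X=3) = 7/30
Total weight = 4/15 + 7/30 = 1/2
P(X=2 | obs) = 4/15 / 1/2 = 8/15
P(X=3 | obs) = 7/30 / 1/2 = 7/15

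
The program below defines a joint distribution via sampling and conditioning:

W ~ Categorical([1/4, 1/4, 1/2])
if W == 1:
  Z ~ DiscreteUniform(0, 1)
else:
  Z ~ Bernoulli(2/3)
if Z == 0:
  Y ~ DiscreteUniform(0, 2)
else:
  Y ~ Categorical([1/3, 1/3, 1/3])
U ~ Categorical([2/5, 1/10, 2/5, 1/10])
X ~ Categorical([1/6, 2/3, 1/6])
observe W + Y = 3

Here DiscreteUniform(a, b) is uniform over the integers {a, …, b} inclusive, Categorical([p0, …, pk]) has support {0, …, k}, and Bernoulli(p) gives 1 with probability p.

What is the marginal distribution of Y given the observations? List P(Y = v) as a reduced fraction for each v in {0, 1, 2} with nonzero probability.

Enumerate traces; 48 have nonzero weight after conditioning:
  (W=1, Z=0, Y=2, U=0, X=0) weight 1/360
  (W=1, Z=0, Y=2, U=0, X=1) weight 1/90
  (W=1, Z=0, Y=2, U=0, X=2) weight 1/360
  (W=1, Z=0, Y=2, U=1, X=0) weight 1/1440
  (W=1, Z=0, Y=2, U=1, X=1) weight 1/360
  (W=1, Z=0, Y=2, U=1, X=2) weight 1/1440
  (W=1, Z=0, Y=2, U=2, X=0) weight 1/360
  (W=1, Z=0, Y=2, U=2, X=1) weight 1/90
  (W=2, Z=0, Y=1, U=0, X=0) weight 1/270
  … 39 more
Group by Y:
  weight(Y=1) = 1/6
  weight(Y=2) = 1/12
Total weight = 1/6 + 1/12 = 1/4
P(Y=1 | obs) = 1/6 / 1/4 = 2/3
P(Y=2 | obs) = 1/12 / 1/4 = 1/3

P(Y=1) = 2/3, P(Y=2) = 1/3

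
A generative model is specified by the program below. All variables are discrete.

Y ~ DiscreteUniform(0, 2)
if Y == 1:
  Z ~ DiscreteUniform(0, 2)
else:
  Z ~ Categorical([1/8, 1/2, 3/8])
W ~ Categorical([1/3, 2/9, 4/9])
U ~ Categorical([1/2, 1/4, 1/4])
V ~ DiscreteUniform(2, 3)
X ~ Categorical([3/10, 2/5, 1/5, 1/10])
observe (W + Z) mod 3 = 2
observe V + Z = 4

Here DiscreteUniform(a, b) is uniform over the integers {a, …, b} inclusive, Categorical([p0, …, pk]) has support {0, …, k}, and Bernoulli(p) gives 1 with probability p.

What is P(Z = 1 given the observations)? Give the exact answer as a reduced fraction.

P(Z = 1 | obs) = 32/71

Enumerate traces; 72 have nonzero weight after conditioning:
  (Y=0, Z=1, W=1, U=0, V=3, X=0) weight 1/360
  (Y=0, Z=1, W=1, U=0, V=3, X=1) weight 1/270
  (Y=0, Z=1, W=1, U=0, V=3, X=2) weight 1/540
  (Y=0, Z=1, W=1, U=0, V=3, X=3) weight 1/1080
  (Y=0, Z=1, W=1, U=1, V=3, X=0) weight 1/720
  (Y=0, Z=1, W=1, U=1, V=3, X=1) weight 1/540
  (Y=0, Z=1, W=1, U=1, V=3, X=2) weight 1/1080
  (Y=0, Z=1, W=1, U=1, V=3, X=3) weight 1/2160
  (Y=0, Z=2, W=0, U=0, V=2, X=0) weight 1/320
  … 63 more
Group by Z:
  weight(Z=1) = 4/81
  weight(Z=2) = 13/216
Total weight = 4/81 + 13/216 = 71/648
P(Z=1 | obs) = 4/81 / 71/648 = 32/71
P(Z=2 | obs) = 13/216 / 71/648 = 39/71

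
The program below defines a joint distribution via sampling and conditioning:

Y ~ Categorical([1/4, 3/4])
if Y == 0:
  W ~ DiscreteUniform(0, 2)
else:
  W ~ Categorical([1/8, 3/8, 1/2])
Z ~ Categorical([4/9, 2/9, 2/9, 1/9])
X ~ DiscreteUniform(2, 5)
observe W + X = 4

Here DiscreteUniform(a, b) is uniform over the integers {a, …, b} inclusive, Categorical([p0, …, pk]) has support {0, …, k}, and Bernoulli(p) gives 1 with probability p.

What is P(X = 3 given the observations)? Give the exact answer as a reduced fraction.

P(X = 3 | obs) = 35/96

Enumerate traces; 24 have nonzero weight after conditioning:
  (Y=0, W=0, Z=0, X=4) weight 1/108
  (Y=0, W=0, Z=1, X=4) weight 1/216
  (Y=0, W=0, Z=2, X=4) weight 1/216
  (Y=0, W=0, Z=3, X=4) weight 1/432
  (Y=0, W=1, Z=0, X=3) weight 1/108
  (Y=0, W=1, Z=1, X=3) weight 1/216
  (Y=0, W=1, Z=2, X=3) weight 1/216
  (Y=0, W=1, Z=3, X=3) weight 1/432
  (Y=0, W=2, Z=0, X=2) weight 1/108
  … 15 more
Group by X:
  weight(X=2) = 11/96
  weight(X=3) = 35/384
  weight(X=4) = 17/384
Total weight = 11/96 + 35/384 + 17/384 = 1/4
P(X=2 | obs) = 11/96 / 1/4 = 11/24
P(X=3 | obs) = 35/384 / 1/4 = 35/96
P(X=4 | obs) = 17/384 / 1/4 = 17/96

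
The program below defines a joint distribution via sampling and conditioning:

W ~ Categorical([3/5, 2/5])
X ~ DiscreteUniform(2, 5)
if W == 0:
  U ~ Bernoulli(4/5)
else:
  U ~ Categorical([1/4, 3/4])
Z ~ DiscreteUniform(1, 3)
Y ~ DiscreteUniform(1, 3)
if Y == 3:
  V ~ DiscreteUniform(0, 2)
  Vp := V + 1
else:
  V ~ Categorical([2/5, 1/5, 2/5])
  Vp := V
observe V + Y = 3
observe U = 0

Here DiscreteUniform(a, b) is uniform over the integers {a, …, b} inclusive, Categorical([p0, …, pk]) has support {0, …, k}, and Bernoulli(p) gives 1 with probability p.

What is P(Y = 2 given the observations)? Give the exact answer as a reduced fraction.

Enumerate traces; 72 have nonzero weight after conditioning:
  (W=0, X=2, U=0, Z=1, Y=1, V=2) weight 1/750
  (W=0, X=2, U=0, Z=1, Y=2, V=1) weight 1/1500
  (W=0, X=2, U=0, Z=1, Y=3, V=0) weight 1/900
  (W=0, X=2, U=0, Z=2, Y=1, V=2) weight 1/750
  (W=0, X=2, U=0, Z=2, Y=2, V=1) weight 1/1500
  (W=0, X=2, U=0, Z=2, Y=3, V=0) weight 1/900
  (W=0, X=2, U=0, Z=3, Y=1, V=2) weight 1/750
  (W=0, X=2, U=0, Z=3, Y=2, V=1) weight 1/1500
  … 64 more
Group by Y:
  weight(Y=1) = 11/375
  weight(Y=2) = 11/750
  weight(Y=3) = 11/450
Total weight = 11/375 + 11/750 + 11/450 = 77/1125
P(Y=1 | obs) = 11/375 / 77/1125 = 3/7
P(Y=2 | obs) = 11/750 / 77/1125 = 3/14
P(Y=3 | obs) = 11/450 / 77/1125 = 5/14

P(Y = 2 | obs) = 3/14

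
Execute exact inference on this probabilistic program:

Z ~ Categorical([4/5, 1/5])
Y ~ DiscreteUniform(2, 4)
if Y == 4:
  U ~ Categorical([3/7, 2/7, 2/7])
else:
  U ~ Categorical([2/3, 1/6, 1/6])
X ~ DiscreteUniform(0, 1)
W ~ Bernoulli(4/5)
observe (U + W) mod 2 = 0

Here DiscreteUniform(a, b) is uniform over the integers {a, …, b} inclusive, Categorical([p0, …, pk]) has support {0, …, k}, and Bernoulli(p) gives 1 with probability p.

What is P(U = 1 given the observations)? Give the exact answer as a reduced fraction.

P(U = 1 | obs) = 26/51

Enumerate traces; 36 have nonzero weight after conditioning:
  (Z=0, Y=2, U=0, X=0, W=0) weight 4/225
  (Z=0, Y=2, U=0, X=1, W=0) weight 4/225
  (Z=0, Y=2, U=1, X=0, W=1) weight 4/225
  (Z=0, Y=2, U=1, X=1, W=1) weight 4/225
  (Z=0, Y=2, U=2, X=0, W=0) weight 1/225
  (Z=0, Y=2, U=2, X=1, W=0) weight 1/225
  (Z=0, Y=3, U=0, X=0, W=0) weight 4/225
  (Z=0, Y=3, U=0, X=1, W=0) weight 4/225
  … 28 more
Group by U:
  weight(U=0) = 37/315
  weight(U=1) = 52/315
  weight(U=2) = 13/315
Total weight = 37/315 + 52/315 + 13/315 = 34/105
P(U=0 | obs) = 37/315 / 34/105 = 37/102
P(U=1 | obs) = 52/315 / 34/105 = 26/51
P(U=2 | obs) = 13/315 / 34/105 = 13/102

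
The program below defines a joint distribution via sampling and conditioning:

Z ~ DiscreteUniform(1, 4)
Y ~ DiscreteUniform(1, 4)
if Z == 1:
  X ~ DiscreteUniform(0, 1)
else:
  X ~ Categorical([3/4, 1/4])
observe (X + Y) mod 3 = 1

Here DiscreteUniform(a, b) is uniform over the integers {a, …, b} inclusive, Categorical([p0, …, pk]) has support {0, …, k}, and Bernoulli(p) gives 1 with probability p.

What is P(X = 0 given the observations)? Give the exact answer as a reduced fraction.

Enumerate traces; 12 have nonzero weight after conditioning:
  (Z=1, Y=1, X=0) weight 1/32
  (Z=1, Y=3, X=1) weight 1/32
  (Z=1, Y=4, X=0) weight 1/32
  (Z=2, Y=1, X=0) weight 3/64
  (Z=2, Y=3, X=1) weight 1/64
  (Z=2, Y=4, X=0) weight 3/64
  (Z=3, Y=1, X=0) weight 3/64
  (Z=3, Y=3, X=1) weight 1/64
  … 4 more
Group by X:
  weight(X=0) = 11/32
  weight(X=1) = 5/64
Total weight = 11/32 + 5/64 = 27/64
P(X=0 | obs) = 11/32 / 27/64 = 22/27
P(X=1 | obs) = 5/64 / 27/64 = 5/27

P(X = 0 | obs) = 22/27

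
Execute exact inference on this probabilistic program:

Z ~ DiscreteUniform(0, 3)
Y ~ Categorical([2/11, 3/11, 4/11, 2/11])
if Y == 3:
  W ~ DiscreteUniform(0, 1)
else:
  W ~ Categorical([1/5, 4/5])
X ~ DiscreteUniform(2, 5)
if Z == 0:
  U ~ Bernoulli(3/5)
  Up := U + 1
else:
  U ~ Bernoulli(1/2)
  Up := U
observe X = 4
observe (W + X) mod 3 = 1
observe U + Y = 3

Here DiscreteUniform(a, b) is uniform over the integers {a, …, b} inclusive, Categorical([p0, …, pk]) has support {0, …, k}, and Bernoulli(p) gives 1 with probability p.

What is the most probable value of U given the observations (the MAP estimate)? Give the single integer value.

argmax_v P(U = v | obs) = 0

Enumerate traces; 8 have nonzero weight after conditioning:
  (Z=0, Y=2, W=0, X=4, U=1) weight 3/1100
  (Z=0, Y=3, W=0, X=4, U=0) weight 1/440
  (Z=1, Y=2, W=0, X=4, U=1) weight 1/440
  (Z=1, Y=3, W=0, X=4, U=0) weight 1/352
  (Z=2, Y=2, W=0, X=4, U=1) weight 1/440
  (Z=2, Y=3, W=0, X=4, U=0) weight 1/352
  (Z=3, Y=2, W=0, X=4, U=1) weight 1/440
  (Z=3, Y=3, W=0, X=4, U=0) weight 1/352
Group by U:
  weight(U=0) = 19/1760
  weight(U=1) = 21/2200
Total weight = 19/1760 + 21/2200 = 179/8800
P(U=0 | obs) = 19/1760 / 179/8800 = 95/179
P(U=1 | obs) = 21/2200 / 179/8800 = 84/179
argmax = 0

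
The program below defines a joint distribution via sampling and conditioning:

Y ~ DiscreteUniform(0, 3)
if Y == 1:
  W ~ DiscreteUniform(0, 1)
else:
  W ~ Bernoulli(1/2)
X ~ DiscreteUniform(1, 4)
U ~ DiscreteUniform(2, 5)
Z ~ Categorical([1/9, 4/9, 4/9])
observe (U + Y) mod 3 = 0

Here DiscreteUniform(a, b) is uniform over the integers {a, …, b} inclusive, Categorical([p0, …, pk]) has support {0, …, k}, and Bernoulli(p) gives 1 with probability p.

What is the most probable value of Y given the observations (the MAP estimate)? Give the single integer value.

Enumerate traces; 120 have nonzero weight after conditioning:
  (Y=0, W=0, X=1, U=3, Z=0) weight 1/1152
  (Y=0, W=0, X=1, U=3, Z=1) weight 1/288
  (Y=0, W=0, X=1, U=3, Z=2) weight 1/288
  (Y=0, W=0, X=2, U=3, Z=0) weight 1/1152
  (Y=0, W=0, X=2, U=3, Z=1) weight 1/288
  (Y=0, W=0, X=2, U=3, Z=2) weight 1/288
  (Y=0, W=0, X=3, U=3, Z=0) weight 1/1152
  (Y=0, W=0, X=3, U=3, Z=1) weight 1/288
  (Y=1, W=0, X=1, U=2, Z=0) weight 1/1152
  (Y=2, W=0, X=1, U=4, Z=0) weight 1/1152
  … 110 more
Group by Y:
  weight(Y=0) = 1/16
  weight(Y=1) = 1/8
  weight(Y=2) = 1/16
  weight(Y=3) = 1/16
Total weight = 1/16 + 1/8 + 1/16 + 1/16 = 5/16
P(Y=0 | obs) = 1/16 / 5/16 = 1/5
P(Y=1 | obs) = 1/8 / 5/16 = 2/5
P(Y=2 | obs) = 1/16 / 5/16 = 1/5
P(Y=3 | obs) = 1/16 / 5/16 = 1/5
argmax = 1

argmax_v P(Y = v | obs) = 1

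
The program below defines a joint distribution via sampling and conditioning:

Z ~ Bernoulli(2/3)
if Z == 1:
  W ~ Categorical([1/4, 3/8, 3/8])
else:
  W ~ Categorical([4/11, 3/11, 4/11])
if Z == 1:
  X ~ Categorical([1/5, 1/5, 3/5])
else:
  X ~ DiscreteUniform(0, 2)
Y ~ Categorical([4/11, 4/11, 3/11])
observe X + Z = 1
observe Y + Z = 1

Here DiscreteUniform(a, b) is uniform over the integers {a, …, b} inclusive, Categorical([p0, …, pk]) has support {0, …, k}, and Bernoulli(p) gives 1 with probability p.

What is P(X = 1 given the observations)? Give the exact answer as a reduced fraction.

Enumerate traces; 6 have nonzero weight after conditioning:
  (Z=0, W=0, X=1, Y=1) weight 16/1089
  (Z=0, W=1, X=1, Y=1) weight 4/363
  (Z=0, W=2, X=1, Y=1) weight 16/1089
  (Z=1, W=0, X=0, Y=0) weight 2/165
  (Z=1, W=1, X=0, Y=0) weight 1/55
  (Z=1, W=2, X=0, Y=0) weight 1/55
Group by X:
  weight(X=0) = 8/165
  weight(X=1) = 4/99
Total weight = 8/165 + 4/99 = 4/45
P(X=0 | obs) = 8/165 / 4/45 = 6/11
P(X=1 | obs) = 4/99 / 4/45 = 5/11

P(X = 1 | obs) = 5/11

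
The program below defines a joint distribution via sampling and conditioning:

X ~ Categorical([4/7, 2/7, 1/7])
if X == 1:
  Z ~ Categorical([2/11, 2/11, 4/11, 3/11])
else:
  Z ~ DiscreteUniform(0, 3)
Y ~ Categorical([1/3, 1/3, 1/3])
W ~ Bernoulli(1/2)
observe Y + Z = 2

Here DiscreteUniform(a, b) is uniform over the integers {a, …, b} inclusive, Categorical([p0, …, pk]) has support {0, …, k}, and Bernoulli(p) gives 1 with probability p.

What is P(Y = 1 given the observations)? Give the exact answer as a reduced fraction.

P(Y = 1 | obs) = 71/229

Enumerate traces; 18 have nonzero weight after conditioning:
  (X=0, Z=0, Y=2, W=0) weight 1/42
  (X=0, Z=0, Y=2, W=1) weight 1/42
  (X=0, Z=1, Y=1, W=0) weight 1/42
  (X=0, Z=1, Y=1, W=1) weight 1/42
  (X=0, Z=2, Y=0, W=0) weight 1/42
  (X=0, Z=2, Y=0, W=1) weight 1/42
  (X=1, Z=0, Y=2, W=0) weight 2/231
  (X=1, Z=0, Y=2, W=1) weight 2/231
  … 10 more
Group by Y:
  weight(Y=0) = 29/308
  weight(Y=1) = 71/924
  weight(Y=2) = 71/924
Total weight = 29/308 + 71/924 + 71/924 = 229/924
P(Y=0 | obs) = 29/308 / 229/924 = 87/229
P(Y=1 | obs) = 71/924 / 229/924 = 71/229
P(Y=2 | obs) = 71/924 / 229/924 = 71/229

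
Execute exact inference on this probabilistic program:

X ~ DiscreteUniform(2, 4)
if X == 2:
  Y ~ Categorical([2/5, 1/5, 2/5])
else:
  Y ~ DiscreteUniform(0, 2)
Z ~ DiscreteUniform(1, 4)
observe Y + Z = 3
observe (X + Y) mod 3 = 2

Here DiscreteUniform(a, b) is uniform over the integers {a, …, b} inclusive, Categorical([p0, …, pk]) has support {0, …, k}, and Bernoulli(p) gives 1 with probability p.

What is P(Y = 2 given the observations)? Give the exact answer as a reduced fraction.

P(Y = 2 | obs) = 5/16

Enumerate traces; 3 have nonzero weight after conditioning:
  (X=2, Y=0, Z=3) weight 1/30
  (X=3, Y=2, Z=1) weight 1/36
  (X=4, Y=1, Z=2) weight 1/36
Group by Y:
  weight(Y=0) = 1/30
  weight(Y=1) = 1/36
  weight(Y=2) = 1/36
Total weight = 1/30 + 1/36 + 1/36 = 4/45
P(Y=0 | obs) = 1/30 / 4/45 = 3/8
P(Y=1 | obs) = 1/36 / 4/45 = 5/16
P(Y=2 | obs) = 1/36 / 4/45 = 5/16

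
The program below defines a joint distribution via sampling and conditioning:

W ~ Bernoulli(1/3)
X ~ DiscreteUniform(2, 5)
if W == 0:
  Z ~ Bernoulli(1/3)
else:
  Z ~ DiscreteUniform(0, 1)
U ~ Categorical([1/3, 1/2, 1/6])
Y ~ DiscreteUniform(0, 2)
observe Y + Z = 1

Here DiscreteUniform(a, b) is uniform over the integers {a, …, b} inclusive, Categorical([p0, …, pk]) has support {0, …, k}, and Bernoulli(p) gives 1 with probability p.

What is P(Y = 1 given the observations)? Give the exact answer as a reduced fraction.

P(Y = 1 | obs) = 11/18

Enumerate traces; 48 have nonzero weight after conditioning:
  (W=0, X=2, Z=0, U=0, Y=1) weight 1/81
  (W=0, X=2, Z=0, U=1, Y=1) weight 1/54
  (W=0, X=2, Z=0, U=2, Y=1) weight 1/162
  (W=0, X=2, Z=1, U=0, Y=0) weight 1/162
  (W=0, X=2, Z=1, U=1, Y=0) weight 1/108
  (W=0, X=2, Z=1, U=2, Y=0) weight 1/324
  (W=0, X=3, Z=0, U=0, Y=1) weight 1/81
  (W=0, X=3, Z=0, U=1, Y=1) weight 1/54
  … 40 more
Group by Y:
  weight(Y=0) = 7/54
  weight(Y=1) = 11/54
Total weight = 7/54 + 11/54 = 1/3
P(Y=0 | obs) = 7/54 / 1/3 = 7/18
P(Y=1 | obs) = 11/54 / 1/3 = 11/18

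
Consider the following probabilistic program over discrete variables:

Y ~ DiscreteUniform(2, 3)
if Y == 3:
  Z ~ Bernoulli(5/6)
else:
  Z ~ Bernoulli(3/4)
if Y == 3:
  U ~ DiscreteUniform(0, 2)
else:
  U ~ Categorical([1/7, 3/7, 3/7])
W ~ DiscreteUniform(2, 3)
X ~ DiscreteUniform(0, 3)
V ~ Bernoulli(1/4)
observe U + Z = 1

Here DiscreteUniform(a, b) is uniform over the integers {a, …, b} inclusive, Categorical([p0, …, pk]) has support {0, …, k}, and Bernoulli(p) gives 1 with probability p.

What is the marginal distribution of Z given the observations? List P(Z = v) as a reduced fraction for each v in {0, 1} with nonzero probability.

P(Z=0) = 41/138, P(Z=1) = 97/138

Enumerate traces; 64 have nonzero weight after conditioning:
  (Y=2, Z=0, U=1, W=2, X=0, V=0) weight 9/1792
  (Y=2, Z=0, U=1, W=2, X=0, V=1) weight 3/1792
  (Y=2, Z=0, U=1, W=2, X=1, V=0) weight 9/1792
  (Y=2, Z=0, U=1, W=2, X=1, V=1) weight 3/1792
  (Y=2, Z=0, U=1, W=2, X=2, V=0) weight 9/1792
  (Y=2, Z=0, U=1, W=2, X=2, V=1) weight 3/1792
  (Y=2, Z=0, U=1, W=2, X=3, V=0) weight 9/1792
  (Y=2, Z=0, U=1, W=2, X=3, V=1) weight 3/1792
  (Y=2, Z=1, U=0, W=2, X=0, V=0) weight 9/1792
  … 55 more
Group by Z:
  weight(Z=0) = 41/504
  weight(Z=1) = 97/504
Total weight = 41/504 + 97/504 = 23/84
P(Z=0 | obs) = 41/504 / 23/84 = 41/138
P(Z=1 | obs) = 97/504 / 23/84 = 97/138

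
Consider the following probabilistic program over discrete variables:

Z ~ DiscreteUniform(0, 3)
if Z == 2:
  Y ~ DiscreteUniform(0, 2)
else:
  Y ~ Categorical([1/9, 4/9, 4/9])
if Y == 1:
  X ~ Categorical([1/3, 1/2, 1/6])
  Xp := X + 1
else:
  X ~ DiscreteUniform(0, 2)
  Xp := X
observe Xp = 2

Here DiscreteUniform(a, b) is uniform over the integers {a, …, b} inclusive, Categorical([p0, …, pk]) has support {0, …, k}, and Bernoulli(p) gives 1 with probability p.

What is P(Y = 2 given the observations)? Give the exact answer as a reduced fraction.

Enumerate traces; 12 have nonzero weight after conditioning:
  (Z=0, Y=0, X=2) weight 1/108
  (Z=0, Y=1, X=1) weight 1/18
  (Z=0, Y=2, X=2) weight 1/27
  (Z=1, Y=0, X=2) weight 1/108
  (Z=1, Y=1, X=1) weight 1/18
  (Z=1, Y=2, X=2) weight 1/27
  (Z=2, Y=0, X=2) weight 1/36
  (Z=2, Y=1, X=1) weight 1/24
  … 4 more
Group by Y:
  weight(Y=0) = 1/18
  weight(Y=1) = 5/24
  weight(Y=2) = 5/36
Total weight = 1/18 + 5/24 + 5/36 = 29/72
P(Y=0 | obs) = 1/18 / 29/72 = 4/29
P(Y=1 | obs) = 5/24 / 29/72 = 15/29
P(Y=2 | obs) = 5/36 / 29/72 = 10/29

P(Y = 2 | obs) = 10/29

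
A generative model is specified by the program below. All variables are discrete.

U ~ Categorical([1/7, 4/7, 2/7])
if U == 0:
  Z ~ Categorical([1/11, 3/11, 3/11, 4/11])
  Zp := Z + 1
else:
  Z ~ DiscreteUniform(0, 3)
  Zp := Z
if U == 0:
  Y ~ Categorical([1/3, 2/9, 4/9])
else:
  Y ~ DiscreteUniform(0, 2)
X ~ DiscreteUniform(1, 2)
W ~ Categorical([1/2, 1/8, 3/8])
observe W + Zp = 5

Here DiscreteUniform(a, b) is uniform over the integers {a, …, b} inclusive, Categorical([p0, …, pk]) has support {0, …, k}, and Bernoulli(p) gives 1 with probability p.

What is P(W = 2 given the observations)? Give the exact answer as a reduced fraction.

Enumerate traces; 24 have nonzero weight after conditioning:
  (U=0, Z=2, Y=0, X=1, W=2) weight 3/1232
  (U=0, Z=2, Y=0, X=2, W=2) weight 3/1232
  (U=0, Z=2, Y=1, X=1, W=2) weight 1/616
  (U=0, Z=2, Y=1, X=2, W=2) weight 1/616
  (U=0, Z=2, Y=2, X=1, W=2) weight 1/308
  (U=0, Z=2, Y=2, X=2, W=2) weight 1/308
  (U=0, Z=3, Y=0, X=1, W=1) weight 1/924
  (U=0, Z=3, Y=0, X=2, W=1) weight 1/924
  … 16 more
Group by W:
  weight(W=1) = 1/154
  weight(W=2) = 117/1232
Total weight = 1/154 + 117/1232 = 125/1232
P(W=1 | obs) = 1/154 / 125/1232 = 8/125
P(W=2 | obs) = 117/1232 / 125/1232 = 117/125

P(W = 2 | obs) = 117/125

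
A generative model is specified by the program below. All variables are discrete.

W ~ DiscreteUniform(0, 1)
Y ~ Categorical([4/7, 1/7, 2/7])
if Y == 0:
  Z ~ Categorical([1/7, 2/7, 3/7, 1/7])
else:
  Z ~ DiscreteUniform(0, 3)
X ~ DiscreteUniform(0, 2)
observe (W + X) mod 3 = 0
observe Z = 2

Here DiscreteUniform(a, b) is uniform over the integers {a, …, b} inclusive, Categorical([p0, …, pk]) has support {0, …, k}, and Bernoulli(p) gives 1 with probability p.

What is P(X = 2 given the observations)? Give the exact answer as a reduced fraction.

Enumerate traces; 6 have nonzero weight after conditioning:
  (W=0, Y=0, Z=2, X=0) weight 2/49
  (W=0, Y=1, Z=2, X=0) weight 1/168
  (W=0, Y=2, Z=2, X=0) weight 1/84
  (W=1, Y=0, Z=2, X=2) weight 2/49
  (W=1, Y=1, Z=2, X=2) weight 1/168
  (W=1, Y=2, Z=2, X=2) weight 1/84
Group by X:
  weight(X=0) = 23/392
  weight(X=2) = 23/392
Total weight = 23/392 + 23/392 = 23/196
P(X=0 | obs) = 23/392 / 23/196 = 1/2
P(X=2 | obs) = 23/392 / 23/196 = 1/2

P(X = 2 | obs) = 1/2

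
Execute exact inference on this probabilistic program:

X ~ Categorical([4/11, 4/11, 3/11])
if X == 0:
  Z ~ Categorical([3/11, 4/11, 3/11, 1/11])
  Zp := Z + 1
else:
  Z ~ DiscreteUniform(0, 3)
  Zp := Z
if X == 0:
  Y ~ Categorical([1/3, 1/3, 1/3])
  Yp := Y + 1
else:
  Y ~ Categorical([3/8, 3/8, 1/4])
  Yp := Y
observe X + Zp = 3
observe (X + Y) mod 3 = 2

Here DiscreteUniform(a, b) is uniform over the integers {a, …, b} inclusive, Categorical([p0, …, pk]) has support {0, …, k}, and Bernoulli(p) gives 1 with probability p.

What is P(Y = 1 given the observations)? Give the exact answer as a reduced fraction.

Enumerate traces; 3 have nonzero weight after conditioning:
  (X=0, Z=2, Y=2) weight 4/121
  (X=1, Z=2, Y=1) weight 3/88
  (X=2, Z=1, Y=0) weight 9/352
Group by Y:
  weight(Y=0) = 9/352
  weight(Y=1) = 3/88
  weight(Y=2) = 4/121
Total weight = 9/352 + 3/88 + 4/121 = 359/3872
P(Y=0 | obs) = 9/352 / 359/3872 = 99/359
P(Y=1 | obs) = 3/88 / 359/3872 = 132/359
P(Y=2 | obs) = 4/121 / 359/3872 = 128/359

P(Y = 1 | obs) = 132/359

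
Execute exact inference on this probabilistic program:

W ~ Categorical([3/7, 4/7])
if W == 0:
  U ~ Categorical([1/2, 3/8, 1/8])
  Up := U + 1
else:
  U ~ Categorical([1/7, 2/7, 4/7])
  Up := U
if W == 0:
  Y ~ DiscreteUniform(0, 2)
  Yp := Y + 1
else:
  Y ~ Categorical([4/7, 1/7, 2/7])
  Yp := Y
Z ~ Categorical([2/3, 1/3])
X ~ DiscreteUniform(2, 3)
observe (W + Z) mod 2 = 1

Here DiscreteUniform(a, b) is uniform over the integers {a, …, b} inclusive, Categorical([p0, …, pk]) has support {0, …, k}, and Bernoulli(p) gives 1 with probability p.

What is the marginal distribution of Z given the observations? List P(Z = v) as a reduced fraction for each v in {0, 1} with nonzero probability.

P(Z=0) = 8/11, P(Z=1) = 3/11

Enumerate traces; 36 have nonzero weight after conditioning:
  (W=0, U=0, Y=0, Z=1, X=2) weight 1/84
  (W=0, U=0, Y=0, Z=1, X=3) weight 1/84
  (W=0, U=0, Y=1, Z=1, X=2) weight 1/84
  (W=0, U=0, Y=1, Z=1, X=3) weight 1/84
  (W=0, U=0, Y=2, Z=1, X=2) weight 1/84
  (W=0, U=0, Y=2, Z=1, X=3) weight 1/84
  (W=0, U=1, Y=0, Z=1, X=2) weight 1/112
  (W=0, U=1, Y=0, Z=1, X=3) weight 1/112
  (W=1, U=0, Y=0, Z=0, X=2) weight 16/1029
  … 27 more
Group by Z:
  weight(Z=0) = 8/21
  weight(Z=1) = 1/7
Total weight = 8/21 + 1/7 = 11/21
P(Z=0 | obs) = 8/21 / 11/21 = 8/11
P(Z=1 | obs) = 1/7 / 11/21 = 3/11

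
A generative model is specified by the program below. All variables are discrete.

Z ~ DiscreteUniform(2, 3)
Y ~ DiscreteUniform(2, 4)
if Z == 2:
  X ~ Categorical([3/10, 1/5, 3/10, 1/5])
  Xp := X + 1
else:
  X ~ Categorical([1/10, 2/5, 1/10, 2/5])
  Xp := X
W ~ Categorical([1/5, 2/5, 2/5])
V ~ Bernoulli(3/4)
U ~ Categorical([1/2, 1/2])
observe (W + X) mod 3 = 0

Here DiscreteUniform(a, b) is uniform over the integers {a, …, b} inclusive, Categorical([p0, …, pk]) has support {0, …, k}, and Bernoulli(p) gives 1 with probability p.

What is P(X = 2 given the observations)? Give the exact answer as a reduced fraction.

Enumerate traces; 96 have nonzero weight after conditioning:
  (Z=2, Y=2, X=0, W=0, V=0, U=0) weight 1/800
  (Z=2, Y=2, X=0, W=0, V=0, U=1) weight 1/800
  (Z=2, Y=2, X=0, W=0, V=1, U=0) weight 3/800
  (Z=2, Y=2, X=0, W=0, V=1, U=1) weight 3/800
  (Z=2, Y=2, X=1, W=2, V=0, U=0) weight 1/600
  (Z=2, Y=2, X=1, W=2, V=0, U=1) weight 1/600
  (Z=2, Y=2, X=1, W=2, V=1, U=0) weight 1/200
  (Z=2, Y=2, X=1, W=2, V=1, U=1) weight 1/200
  (Z=2, Y=2, X=2, W=1, V=0, U=0) weight 1/400
  (Z=2, Y=2, X=3, W=0, V=0, U=0) weight 1/1200
  … 86 more
Group by X:
  weight(X=0) = 1/25
  weight(X=1) = 3/25
  weight(X=2) = 2/25
  weight(X=3) = 3/50
Total weight = 1/25 + 3/25 + 2/25 + 3/50 = 3/10
P(X=0 | obs) = 1/25 / 3/10 = 2/15
P(X=1 | obs) = 3/25 / 3/10 = 2/5
P(X=2 | obs) = 2/25 / 3/10 = 4/15
P(X=3 | obs) = 3/50 / 3/10 = 1/5

P(X = 2 | obs) = 4/15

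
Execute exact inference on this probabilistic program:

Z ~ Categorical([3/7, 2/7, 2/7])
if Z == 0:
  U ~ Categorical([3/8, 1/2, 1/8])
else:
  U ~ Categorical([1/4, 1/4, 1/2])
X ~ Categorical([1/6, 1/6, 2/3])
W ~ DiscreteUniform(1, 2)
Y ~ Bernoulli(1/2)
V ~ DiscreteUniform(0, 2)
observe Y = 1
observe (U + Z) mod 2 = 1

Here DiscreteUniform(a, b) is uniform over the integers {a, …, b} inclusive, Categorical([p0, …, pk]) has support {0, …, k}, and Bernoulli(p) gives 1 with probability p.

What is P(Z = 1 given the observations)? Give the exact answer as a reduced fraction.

Enumerate traces; 72 have nonzero weight after conditioning:
  (Z=0, U=1, X=0, W=1, Y=1, V=0) weight 1/336
  (Z=0, U=1, X=0, W=1, Y=1, V=1) weight 1/336
  (Z=0, U=1, X=0, W=1, Y=1, V=2) weight 1/336
  (Z=0, U=1, X=0, W=2, Y=1, V=0) weight 1/336
  (Z=0, U=1, X=0, W=2, Y=1, V=1) weight 1/336
  (Z=0, U=1, X=0, W=2, Y=1, V=2) weight 1/336
  (Z=0, U=1, X=1, W=1, Y=1, V=0) weight 1/336
  (Z=0, U=1, X=1, W=1, Y=1, V=1) weight 1/336
  (Z=1, U=0, X=0, W=1, Y=1, V=0) weight 1/1008
  (Z=2, U=1, X=0, W=1, Y=1, V=0) weight 1/1008
  … 62 more
Group by Z:
  weight(Z=0) = 3/28
  weight(Z=1) = 3/28
  weight(Z=2) = 1/28
Total weight = 3/28 + 3/28 + 1/28 = 1/4
P(Z=0 | obs) = 3/28 / 1/4 = 3/7
P(Z=1 | obs) = 3/28 / 1/4 = 3/7
P(Z=2 | obs) = 1/28 / 1/4 = 1/7

P(Z = 1 | obs) = 3/7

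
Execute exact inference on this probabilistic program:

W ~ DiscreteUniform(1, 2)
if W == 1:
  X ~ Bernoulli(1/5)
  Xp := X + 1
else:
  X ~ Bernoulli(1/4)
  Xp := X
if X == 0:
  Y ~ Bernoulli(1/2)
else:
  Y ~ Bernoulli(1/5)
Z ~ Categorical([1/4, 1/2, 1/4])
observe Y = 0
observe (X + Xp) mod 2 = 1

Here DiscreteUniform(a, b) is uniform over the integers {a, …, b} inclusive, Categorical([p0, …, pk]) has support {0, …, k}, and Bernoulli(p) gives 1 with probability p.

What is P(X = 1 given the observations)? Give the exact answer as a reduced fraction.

Enumerate traces; 6 have nonzero weight after conditioning:
  (W=1, X=0, Y=0, Z=0) weight 1/20
  (W=1, X=0, Y=0, Z=1) weight 1/10
  (W=1, X=0, Y=0, Z=2) weight 1/20
  (W=1, X=1, Y=0, Z=0) weight 1/50
  (W=1, X=1, Y=0, Z=1) weight 1/25
  (W=1, X=1, Y=0, Z=2) weight 1/50
Group by X:
  weight(X=0) = 1/5
  weight(X=1) = 2/25
Total weight = 1/5 + 2/25 = 7/25
P(X=0 | obs) = 1/5 / 7/25 = 5/7
P(X=1 | obs) = 2/25 / 7/25 = 2/7

P(X = 1 | obs) = 2/7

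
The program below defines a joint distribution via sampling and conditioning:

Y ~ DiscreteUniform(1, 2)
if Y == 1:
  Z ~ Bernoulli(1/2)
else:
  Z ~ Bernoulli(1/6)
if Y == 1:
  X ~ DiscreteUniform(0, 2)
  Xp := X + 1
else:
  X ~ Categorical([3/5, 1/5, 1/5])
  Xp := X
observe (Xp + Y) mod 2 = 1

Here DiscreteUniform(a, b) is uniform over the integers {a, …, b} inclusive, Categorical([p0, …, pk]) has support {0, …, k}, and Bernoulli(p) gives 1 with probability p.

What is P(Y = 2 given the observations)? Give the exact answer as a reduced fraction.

Enumerate traces; 4 have nonzero weight after conditioning:
  (Y=1, Z=0, X=1) weight 1/12
  (Y=1, Z=1, X=1) weight 1/12
  (Y=2, Z=0, X=1) weight 1/12
  (Y=2, Z=1, X=1) weight 1/60
Group by Y:
  weight(Y=1) = 1/6
  weight(Y=2) = 1/10
Total weight = 1/6 + 1/10 = 4/15
P(Y=1 | obs) = 1/6 / 4/15 = 5/8
P(Y=2 | obs) = 1/10 / 4/15 = 3/8

P(Y = 2 | obs) = 3/8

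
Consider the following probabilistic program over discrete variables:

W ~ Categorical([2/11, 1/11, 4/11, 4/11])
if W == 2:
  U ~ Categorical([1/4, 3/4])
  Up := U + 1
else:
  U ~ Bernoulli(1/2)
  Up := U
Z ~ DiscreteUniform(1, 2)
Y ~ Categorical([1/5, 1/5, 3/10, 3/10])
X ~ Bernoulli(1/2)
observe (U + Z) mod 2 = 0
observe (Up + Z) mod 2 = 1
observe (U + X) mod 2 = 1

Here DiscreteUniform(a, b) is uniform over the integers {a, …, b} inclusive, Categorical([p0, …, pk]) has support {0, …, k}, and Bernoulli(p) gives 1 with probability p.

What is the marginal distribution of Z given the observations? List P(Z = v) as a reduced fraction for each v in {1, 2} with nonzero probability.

P(Z=1) = 3/4, P(Z=2) = 1/4

Enumerate traces; 8 have nonzero weight after conditioning:
  (W=2, U=0, Z=2, Y=0, X=1) weight 1/220
  (W=2, U=0, Z=2, Y=1, X=1) weight 1/220
  (W=2, U=0, Z=2, Y=2, X=1) weight 3/440
  (W=2, U=0, Z=2, Y=3, X=1) weight 3/440
  (W=2, U=1, Z=1, Y=0, X=0) weight 3/220
  (W=2, U=1, Z=1, Y=1, X=0) weight 3/220
  (W=2, U=1, Z=1, Y=2, X=0) weight 9/440
  (W=2, U=1, Z=1, Y=3, X=0) weight 9/440
Group by Z:
  weight(Z=1) = 3/44
  weight(Z=2) = 1/44
Total weight = 3/44 + 1/44 = 1/11
P(Z=1 | obs) = 3/44 / 1/11 = 3/4
P(Z=2 | obs) = 1/44 / 1/11 = 1/4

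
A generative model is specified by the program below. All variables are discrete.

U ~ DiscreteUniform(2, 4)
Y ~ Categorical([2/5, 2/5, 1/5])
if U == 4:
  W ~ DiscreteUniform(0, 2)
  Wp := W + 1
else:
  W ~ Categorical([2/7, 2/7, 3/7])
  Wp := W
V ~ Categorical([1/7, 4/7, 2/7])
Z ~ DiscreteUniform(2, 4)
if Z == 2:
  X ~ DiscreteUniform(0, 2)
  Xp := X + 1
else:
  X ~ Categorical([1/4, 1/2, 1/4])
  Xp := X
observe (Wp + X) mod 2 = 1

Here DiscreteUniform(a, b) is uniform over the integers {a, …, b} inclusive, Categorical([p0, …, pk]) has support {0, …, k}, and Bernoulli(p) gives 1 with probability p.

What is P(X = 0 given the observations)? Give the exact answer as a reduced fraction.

P(X = 0 | obs) = 65/278

Enumerate traces; 351 have nonzero weight after conditioning:
  (U=2, Y=0, W=0, V=0, Z=2, X=1) weight 4/6615
  (U=2, Y=0, W=0, V=0, Z=3, X=1) weight 2/2205
  (U=2, Y=0, W=0, V=0, Z=4, X=1) weight 2/2205
  (U=2, Y=0, W=0, V=1, Z=2, X=1) weight 16/6615
  (U=2, Y=0, W=0, V=1, Z=3, X=1) weight 8/2205
  (U=2, Y=0, W=0, V=1, Z=4, X=1) weight 8/2205
  (U=2, Y=0, W=0, V=2, Z=2, X=1) weight 8/6615
  (U=2, Y=0, W=0, V=2, Z=3, X=1) weight 4/2205
  (U=2, Y=0, W=1, V=0, Z=2, X=0) weight 4/6615
  (U=2, Y=0, W=1, V=0, Z=2, X=2) weight 4/6615
  … 341 more
Group by X:
  weight(X=0) = 65/567
  weight(X=1) = 148/567
  weight(X=2) = 65/567
Total weight = 65/567 + 148/567 + 65/567 = 278/567
P(X=0 | obs) = 65/567 / 278/567 = 65/278
P(X=1 | obs) = 148/567 / 278/567 = 74/139
P(X=2 | obs) = 65/567 / 278/567 = 65/278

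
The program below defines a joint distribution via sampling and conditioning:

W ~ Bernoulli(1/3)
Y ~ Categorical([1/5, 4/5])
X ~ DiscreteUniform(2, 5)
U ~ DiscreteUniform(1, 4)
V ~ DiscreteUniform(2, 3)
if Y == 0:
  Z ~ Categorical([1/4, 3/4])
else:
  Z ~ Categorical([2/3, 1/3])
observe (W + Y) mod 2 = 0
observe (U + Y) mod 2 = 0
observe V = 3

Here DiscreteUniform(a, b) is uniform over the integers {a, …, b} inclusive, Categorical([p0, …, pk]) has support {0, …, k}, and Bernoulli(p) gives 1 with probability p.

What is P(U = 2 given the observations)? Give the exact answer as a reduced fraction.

Enumerate traces; 32 have nonzero weight after conditioning:
  (W=0, Y=0, X=2, U=2, V=3, Z=0) weight 1/960
  (W=0, Y=0, X=2, U=2, V=3, Z=1) weight 1/320
  (W=0, Y=0, X=2, U=4, V=3, Z=0) weight 1/960
  (W=0, Y=0, X=2, U=4, V=3, Z=1) weight 1/320
  (W=0, Y=0, X=3, U=2, V=3, Z=0) weight 1/960
  (W=0, Y=0, X=3, U=2, V=3, Z=1) weight 1/320
  (W=0, Y=0, X=3, U=4, V=3, Z=0) weight 1/960
  (W=0, Y=0, X=3, U=4, V=3, Z=1) weight 1/320
  (W=1, Y=1, X=2, U=1, V=3, Z=0) weight 1/180
  (W=1, Y=1, X=2, U=3, V=3, Z=0) weight 1/180
  … 22 more
Group by U:
  weight(U=1) = 1/30
  weight(U=2) = 1/60
  weight(U=3) = 1/30
  weight(U=4) = 1/60
Total weight = 1/30 + 1/60 + 1/30 + 1/60 = 1/10
P(U=1 | obs) = 1/30 / 1/10 = 1/3
P(U=2 | obs) = 1/60 / 1/10 = 1/6
P(U=3 | obs) = 1/30 / 1/10 = 1/3
P(U=4 | obs) = 1/60 / 1/10 = 1/6

P(U = 2 | obs) = 1/6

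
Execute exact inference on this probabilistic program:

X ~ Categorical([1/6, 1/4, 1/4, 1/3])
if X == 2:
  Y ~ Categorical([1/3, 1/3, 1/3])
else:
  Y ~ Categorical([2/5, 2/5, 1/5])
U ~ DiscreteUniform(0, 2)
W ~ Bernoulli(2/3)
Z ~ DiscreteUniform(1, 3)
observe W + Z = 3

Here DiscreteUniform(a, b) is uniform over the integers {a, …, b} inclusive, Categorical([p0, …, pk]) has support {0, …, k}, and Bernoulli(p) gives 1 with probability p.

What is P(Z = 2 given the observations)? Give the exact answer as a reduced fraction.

Enumerate traces; 72 have nonzero weight after conditioning:
  (X=0, Y=0, U=0, W=0, Z=3) weight 1/405
  (X=0, Y=0, U=0, W=1, Z=2) weight 2/405
  (X=0, Y=0, U=1, W=0, Z=3) weight 1/405
  (X=0, Y=0, U=1, W=1, Z=2) weight 2/405
  (X=0, Y=0, U=2, W=0, Z=3) weight 1/405
  (X=0, Y=0, U=2, W=1, Z=2) weight 2/405
  (X=0, Y=1, U=0, W=0, Z=3) weight 1/405
  (X=0, Y=1, U=0, W=1, Z=2) weight 2/405
  … 64 more
Group by Z:
  weight(Z=2) = 2/9
  weight(Z=3) = 1/9
Total weight = 2/9 + 1/9 = 1/3
P(Z=2 | obs) = 2/9 / 1/3 = 2/3
P(Z=3 | obs) = 1/9 / 1/3 = 1/3

P(Z = 2 | obs) = 2/3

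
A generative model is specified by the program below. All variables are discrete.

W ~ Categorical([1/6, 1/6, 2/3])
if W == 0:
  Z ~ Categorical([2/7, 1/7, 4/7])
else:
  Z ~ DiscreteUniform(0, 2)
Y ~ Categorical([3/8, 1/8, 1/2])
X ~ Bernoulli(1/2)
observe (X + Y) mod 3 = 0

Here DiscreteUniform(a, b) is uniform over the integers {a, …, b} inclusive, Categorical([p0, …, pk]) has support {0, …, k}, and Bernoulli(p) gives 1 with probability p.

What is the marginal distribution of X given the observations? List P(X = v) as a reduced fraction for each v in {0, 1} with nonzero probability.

Enumerate traces; 18 have nonzero weight after conditioning:
  (W=0, Z=0, Y=0, X=0) weight 1/112
  (W=0, Z=0, Y=2, X=1) weight 1/84
  (W=0, Z=1, Y=0, X=0) weight 1/224
  (W=0, Z=1, Y=2, X=1) weight 1/168
  (W=0, Z=2, Y=0, X=0) weight 1/56
  (W=0, Z=2, Y=2, X=1) weight 1/42
  (W=1, Z=0, Y=0, X=0) weight 1/96
  (W=1, Z=0, Y=2, X=1) weight 1/72
  … 10 more
Group by X:
  weight(X=0) = 3/16
  weight(X=1) = 1/4
Total weight = 3/16 + 1/4 = 7/16
P(X=0 | obs) = 3/16 / 7/16 = 3/7
P(X=1 | obs) = 1/4 / 7/16 = 4/7

P(X=0) = 3/7, P(X=1) = 4/7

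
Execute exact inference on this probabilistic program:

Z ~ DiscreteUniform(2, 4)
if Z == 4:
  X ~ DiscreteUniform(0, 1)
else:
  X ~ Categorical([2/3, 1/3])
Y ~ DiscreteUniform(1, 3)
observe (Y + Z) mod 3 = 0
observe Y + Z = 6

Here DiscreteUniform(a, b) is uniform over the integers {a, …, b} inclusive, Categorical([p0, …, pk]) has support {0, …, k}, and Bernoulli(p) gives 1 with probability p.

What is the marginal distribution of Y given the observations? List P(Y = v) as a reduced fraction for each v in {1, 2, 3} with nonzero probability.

P(Y=2) = 1/2, P(Y=3) = 1/2

Enumerate traces; 4 have nonzero weight after conditioning:
  (Z=3, X=0, Y=3) weight 2/27
  (Z=3, X=1, Y=3) weight 1/27
  (Z=4, X=0, Y=2) weight 1/18
  (Z=4, X=1, Y=2) weight 1/18
Group by Y:
  weight(Y=2) = 1/9
  weight(Y=3) = 1/9
Total weight = 1/9 + 1/9 = 2/9
P(Y=2 | obs) = 1/9 / 2/9 = 1/2
P(Y=3 | obs) = 1/9 / 2/9 = 1/2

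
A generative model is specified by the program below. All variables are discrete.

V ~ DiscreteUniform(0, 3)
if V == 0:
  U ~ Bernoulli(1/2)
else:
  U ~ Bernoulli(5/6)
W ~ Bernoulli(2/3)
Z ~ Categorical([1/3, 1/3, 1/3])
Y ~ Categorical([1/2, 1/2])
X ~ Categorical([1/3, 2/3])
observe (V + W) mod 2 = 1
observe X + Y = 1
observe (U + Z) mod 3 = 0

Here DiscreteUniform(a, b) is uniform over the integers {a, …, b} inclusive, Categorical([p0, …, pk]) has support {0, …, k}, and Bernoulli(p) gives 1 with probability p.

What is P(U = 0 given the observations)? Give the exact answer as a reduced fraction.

Enumerate traces; 16 have nonzero weight after conditioning:
  (V=0, U=0, W=1, Z=0, Y=0, X=1) weight 1/108
  (V=0, U=0, W=1, Z=0, Y=1, X=0) weight 1/216
  (V=0, U=1, W=1, Z=2, Y=0, X=1) weight 1/108
  (V=0, U=1, W=1, Z=2, Y=1, X=0) weight 1/216
  (V=1, U=0, W=0, Z=0, Y=0, X=1) weight 1/648
  (V=1, U=0, W=0, Z=0, Y=1, X=0) weight 1/1296
  (V=1, U=1, W=0, Z=2, Y=0, X=1) weight 5/648
  (V=1, U=1, W=0, Z=2, Y=1, X=0) weight 5/1296
  … 8 more
Group by U:
  weight(U=0) = 5/216
  weight(U=1) = 13/216
Total weight = 5/216 + 13/216 = 1/12
P(U=0 | obs) = 5/216 / 1/12 = 5/18
P(U=1 | obs) = 13/216 / 1/12 = 13/18

P(U = 0 | obs) = 5/18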